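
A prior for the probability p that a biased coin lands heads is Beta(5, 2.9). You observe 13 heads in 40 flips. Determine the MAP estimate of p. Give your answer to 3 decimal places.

p̂_MAP = 0.370

Prior: Beta(5, 2.9).
Data: 13 successes in 40 trials. The binomial likelihood contributes p^13(1−p)^27, so the posterior is Beta(5+13, 2.9+27) = Beta(18, 29.9).
For Beta(a, b) with a, b > 1 the mode is (a−1)/(a+b−2) = 17/45.9 ≈ 0.370.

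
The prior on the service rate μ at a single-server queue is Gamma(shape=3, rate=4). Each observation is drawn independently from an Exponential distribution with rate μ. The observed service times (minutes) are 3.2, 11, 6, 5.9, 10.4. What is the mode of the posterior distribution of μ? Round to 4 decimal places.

The Exponential(rate=μ) likelihood is ∝ μ^n e^(−μΣtᵢ). Here n = 5 and Σtᵢ = 3.2 + 11 + 6 + 5.9 + 10.4 = 36.5.
Posterior ∝ μ^2e^(−4μ) · μ^5e^(−36.5μ) = μ^7e^(−40.5μ), i.e. Gamma(8, 40.5).
Mode = (a−1)/b = 7/40.5 ≈ 0.1728.

μ̂_MAP = 0.1728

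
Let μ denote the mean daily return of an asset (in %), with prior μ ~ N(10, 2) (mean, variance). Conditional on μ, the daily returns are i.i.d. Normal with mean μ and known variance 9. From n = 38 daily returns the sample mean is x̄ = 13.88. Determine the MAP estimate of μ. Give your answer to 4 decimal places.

n = 38, x̄ = 13.88.
For a Normal prior and Normal likelihood with known variance, the posterior is Normal; its mode equals its mean, the precision-weighted average.
Prior precision 1/σ₀² = 1/2 = 0.5; data precision n/σ² = 38/9.
μ̂ = (0.5·10 + (38/9)·13.88) / (0.5 + 38/9) = (14311/225)/(85/18) = 28622/2125 ≈ 13.4692.

μ̂_MAP = 13.4692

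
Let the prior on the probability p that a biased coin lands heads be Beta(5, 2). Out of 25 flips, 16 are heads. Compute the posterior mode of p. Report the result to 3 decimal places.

Prior: Beta(5, 2).
Data: 16 successes in 25 trials. The binomial likelihood contributes p^16(1−p)^9, so the posterior is Beta(5+16, 2+9) = Beta(21, 11).
For Beta(a, b) with a, b > 1 the mode is (a−1)/(a+b−2) = 20/30 ≈ 0.667.

p̂_MAP = 0.667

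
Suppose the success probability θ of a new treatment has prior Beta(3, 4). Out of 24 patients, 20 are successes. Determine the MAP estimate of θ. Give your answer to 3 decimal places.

θ̂_MAP = 0.759

Prior: Beta(3, 4).
Data: 20 successes in 24 trials. The binomial likelihood contributes θ^20(1−θ)^4, so the posterior is Beta(3+20, 4+4) = Beta(23, 8).
For Beta(a, b) with a, b > 1 the mode is (a−1)/(a+b−2) = 22/29 ≈ 0.759.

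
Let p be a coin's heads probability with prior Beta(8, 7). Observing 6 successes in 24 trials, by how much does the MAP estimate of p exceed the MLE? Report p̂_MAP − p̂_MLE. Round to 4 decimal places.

Posterior is Beta(14, 25); MAP = (14−1)/(39−2) = 13/37 ≈ 0.35135.
MLE ignores the prior: p̂_MLE = k/n = 6/24 ≈ 0.25000.
Difference = 13/37 − 6/24 = 15/148 ≈ 0.1014.

MAP − MLE = 0.1014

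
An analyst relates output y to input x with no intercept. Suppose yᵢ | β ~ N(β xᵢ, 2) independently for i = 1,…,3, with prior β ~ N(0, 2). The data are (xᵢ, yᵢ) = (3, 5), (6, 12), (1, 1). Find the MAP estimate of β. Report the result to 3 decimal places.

log p(β | y) = −Σ(yᵢ − βxᵢ)²/(2·2) − β²/(2·2) + const.
Setting the derivative to zero: Σxᵢ(yᵢ − βxᵢ)/2 − β/2 = 0, so β = Σxᵢyᵢ / (Σxᵢ² + σ²/τ²).
Σxᵢyᵢ = 3·5 + 6·12 + 1·1 = 88; Σxᵢ² = 46; σ²/τ² = 1.
β̂_MAP = 88 / (46 + 1) = 88/47 ≈ 1.872.

β̂_MAP = 1.872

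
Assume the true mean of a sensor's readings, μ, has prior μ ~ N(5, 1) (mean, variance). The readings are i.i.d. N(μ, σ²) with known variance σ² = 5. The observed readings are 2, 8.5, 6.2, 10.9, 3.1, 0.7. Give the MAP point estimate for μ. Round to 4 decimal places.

n = 6; x̄ = (2 + 8.5 + 6.2 + 10.9 + 3.1 + 0.7)/6 = 31.4/6 = 157/30 ≈ 5.2333.
For a Normal prior and Normal likelihood with known variance, the posterior is Normal; its mode equals its mean, the precision-weighted average.
Prior precision 1/σ₀² = 1/1 = 1; data precision n/σ² = 6/5 = 1.2.
μ̂ = (1·5 + 1.2·(157/30)) / (1 + 1.2) = 11.28/2.2 = 282/55 ≈ 5.1273.

μ̂_MAP = 5.1273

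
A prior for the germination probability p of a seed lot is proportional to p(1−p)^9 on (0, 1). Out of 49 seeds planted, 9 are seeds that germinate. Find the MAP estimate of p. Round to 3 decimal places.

p̂_MAP = 0.169

The prior density ∝ p(1−p)^9 is the kernel of Beta(2, 10).
Data: 9 successes in 49 trials. The binomial likelihood contributes p^9(1−p)^40, so the posterior is Beta(2+9, 10+40) = Beta(11, 50).
For Beta(a, b) with a, b > 1 the mode is (a−1)/(a+b−2) = 10/59 ≈ 0.169.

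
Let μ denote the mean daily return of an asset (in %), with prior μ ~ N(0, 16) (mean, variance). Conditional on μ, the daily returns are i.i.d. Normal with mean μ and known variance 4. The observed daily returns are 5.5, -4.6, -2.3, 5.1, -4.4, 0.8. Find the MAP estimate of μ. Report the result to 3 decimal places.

n = 6; x̄ = (5.5 + (-4.6) + (-2.3) + 5.1 + (-4.4) + 0.8)/6 = 0.1/6 = 1/60 ≈ 0.0167.
For a Normal prior and Normal likelihood with known variance, the posterior is Normal; its mode equals its mean, the precision-weighted average.
Prior precision 1/σ₀² = 1/16 = 0.0625; data precision n/σ² = 6/4 = 1.5.
μ̂ = (0.0625·0 + 1.5·(1/60)) / (0.0625 + 1.5) = 0.025/1.5625 = 0.016.

μ̂_MAP = 0.016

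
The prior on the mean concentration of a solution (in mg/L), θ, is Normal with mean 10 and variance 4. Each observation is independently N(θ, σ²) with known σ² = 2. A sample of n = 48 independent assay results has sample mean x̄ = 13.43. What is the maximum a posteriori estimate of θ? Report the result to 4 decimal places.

n = 48, x̄ = 13.43.
For a Normal prior and Normal likelihood with known variance, the posterior is Normal; its mode equals its mean, the precision-weighted average.
Prior precision 1/σ₀² = 1/4 = 0.25; data precision n/σ² = 48/2 = 24.
θ̂ = (0.25·10 + 24·13.43) / (0.25 + 24) = 324.82/24.25 = 32482/2425 ≈ 13.3946.

θ̂_MAP = 13.3946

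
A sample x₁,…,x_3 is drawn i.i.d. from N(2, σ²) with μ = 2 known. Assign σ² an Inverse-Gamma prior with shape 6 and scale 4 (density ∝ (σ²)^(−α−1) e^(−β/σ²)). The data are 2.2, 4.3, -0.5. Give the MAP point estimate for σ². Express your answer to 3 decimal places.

Sum of squared deviations about the known mean: SS = (2.2−2)² + (4.3−2)² + (-0.5−2)² = 11.58.
The Normal likelihood contributes (σ²)^(−n/2) exp(−SS/(2σ²)), so the posterior is Inverse-Gamma(α + n/2, β + SS/2) = Inverse-Gamma(7.5, 9.79).
The mode of Inverse-Gamma(a, b) is b/(a+1) = 9.79/8.5 ≈ 1.152.

σ̂²_MAP = 1.152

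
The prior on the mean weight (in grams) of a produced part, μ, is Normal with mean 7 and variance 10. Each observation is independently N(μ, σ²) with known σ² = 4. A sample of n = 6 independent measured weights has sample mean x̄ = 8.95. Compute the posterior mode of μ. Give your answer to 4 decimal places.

μ̂_MAP = 8.8281

n = 6, x̄ = 8.95.
For a Normal prior and Normal likelihood with known variance, the posterior is Normal; its mode equals its mean, the precision-weighted average.
Prior precision 1/σ₀² = 1/10 = 0.1; data precision n/σ² = 6/4 = 1.5.
μ̂ = (0.1·7 + 1.5·8.95) / (0.1 + 1.5) = 14.125/1.6 = 8.828125 ≈ 8.8281.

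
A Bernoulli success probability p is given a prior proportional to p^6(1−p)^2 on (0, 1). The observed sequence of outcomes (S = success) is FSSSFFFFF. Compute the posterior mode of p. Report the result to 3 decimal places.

p̂_MAP = 0.529

The prior density ∝ p^6(1−p)^2 is the kernel of Beta(7, 3).
Data: 3 successes in 9 trials (from the sequence). The binomial likelihood contributes p^3(1−p)^6, so the posterior is Beta(7+3, 3+6) = Beta(10, 9).
For Beta(a, b) with a, b > 1 the mode is (a−1)/(a+b−2) = 9/17 ≈ 0.529.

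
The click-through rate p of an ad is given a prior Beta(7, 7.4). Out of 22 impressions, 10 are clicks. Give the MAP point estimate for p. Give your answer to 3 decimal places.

p̂_MAP = 0.465

Prior: Beta(7, 7.4).
Data: 10 successes in 22 trials. The binomial likelihood contributes p^10(1−p)^12, so the posterior is Beta(7+10, 7.4+12) = Beta(17, 19.4).
For Beta(a, b) with a, b > 1 the mode is (a−1)/(a+b−2) = 16/34.4 ≈ 0.465.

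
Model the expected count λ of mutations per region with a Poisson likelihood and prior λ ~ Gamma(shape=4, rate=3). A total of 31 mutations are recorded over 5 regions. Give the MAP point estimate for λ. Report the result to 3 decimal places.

λ̂_MAP = 4.250

Σxᵢ = 31, n = 5.
Posterior ∝ λ^3e^(−3λ) · λ^31e^(−5λ) = λ^34e^(−8λ), i.e. Gamma(shape=35, rate=8).
The mode of a Gamma(a, b) with a ≥ 1 (shape–rate) is (a−1)/b = 34/8 ≈ 4.250.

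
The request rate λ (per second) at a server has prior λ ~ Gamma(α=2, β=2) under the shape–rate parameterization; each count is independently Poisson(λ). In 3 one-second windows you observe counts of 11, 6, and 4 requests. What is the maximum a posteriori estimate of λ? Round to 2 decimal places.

λ̂_MAP = 4.40

Σxᵢ = 11+6+4 = 21, with n = 3.
Posterior ∝ λe^(−2λ) · λ^21e^(−3λ) = λ^22e^(−5λ), i.e. Gamma(shape=23, rate=5).
The mode of a Gamma(a, b) with a ≥ 1 (shape–rate) is (a−1)/b = 22/5 ≈ 4.40.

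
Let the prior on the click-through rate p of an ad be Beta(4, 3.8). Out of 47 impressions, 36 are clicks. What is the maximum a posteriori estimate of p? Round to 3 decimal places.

Prior: Beta(4, 3.8).
Data: 36 successes in 47 trials. The binomial likelihood contributes p^36(1−p)^11, so the posterior is Beta(4+36, 3.8+11) = Beta(40, 14.8).
For Beta(a, b) with a, b > 1 the mode is (a−1)/(a+b−2) = 39/52.8 ≈ 0.739.

p̂_MAP = 0.739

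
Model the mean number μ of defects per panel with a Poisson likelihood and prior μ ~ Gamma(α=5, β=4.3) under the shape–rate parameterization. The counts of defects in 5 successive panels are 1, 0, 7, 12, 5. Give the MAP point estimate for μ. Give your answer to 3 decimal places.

Σxᵢ = 1+0+7+12+5 = 25, with n = 5.
Posterior ∝ μ^4e^(−4.3μ) · μ^25e^(−5μ) = μ^29e^(−9.3μ), i.e. Gamma(shape=30, rate=9.3).
The mode of a Gamma(a, b) with a ≥ 1 (shape–rate) is (a−1)/b = 29/9.3 ≈ 3.118.

μ̂_MAP = 3.118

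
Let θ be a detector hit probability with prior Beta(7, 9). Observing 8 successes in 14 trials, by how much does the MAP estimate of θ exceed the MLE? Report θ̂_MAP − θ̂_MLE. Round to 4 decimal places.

Posterior is Beta(15, 15); MAP = (15−1)/(30−2) = 14/28 ≈ 0.50000.
MLE ignores the prior: θ̂_MLE = k/n = 8/14 ≈ 0.57143.
Difference = 14/28 − 8/14 = -1/14 ≈ -0.0714.

MAP − MLE = -0.0714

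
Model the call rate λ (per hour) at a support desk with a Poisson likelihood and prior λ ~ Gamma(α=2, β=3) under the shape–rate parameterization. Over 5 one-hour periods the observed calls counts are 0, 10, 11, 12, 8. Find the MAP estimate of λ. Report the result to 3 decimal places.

λ̂_MAP = 5.250

Σxᵢ = 0+10+11+12+8 = 41, with n = 5.
Posterior ∝ λe^(−3λ) · λ^41e^(−5λ) = λ^42e^(−8λ), i.e. Gamma(shape=43, rate=8).
The mode of a Gamma(a, b) with a ≥ 1 (shape–rate) is (a−1)/b = 42/8 ≈ 5.250.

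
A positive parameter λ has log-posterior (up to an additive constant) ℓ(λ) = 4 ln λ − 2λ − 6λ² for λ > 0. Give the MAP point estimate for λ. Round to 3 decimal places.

λ̂_MAP = 0.500

ℓ'(λ) = 4/λ − 2 − 12λ. Setting this to zero and multiplying by λ: 12λ² + 2λ − 4 = 0.
λ = (−2 + √(2² + 4·12·4)) / (2·12) = (−2 + √196) / 24 = (−2 + 14)/24 = 1/2.
ℓ''(λ) = −4/λ² − 12 < 0, confirming a maximum.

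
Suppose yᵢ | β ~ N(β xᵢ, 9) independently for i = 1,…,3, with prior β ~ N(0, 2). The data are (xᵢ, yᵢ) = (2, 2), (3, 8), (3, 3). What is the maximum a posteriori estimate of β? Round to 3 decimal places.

β̂_MAP = 1.396

log p(β | y) = −Σ(yᵢ − βxᵢ)²/(2·9) − β²/(2·2) + const.
Setting the derivative to zero: Σxᵢ(yᵢ − βxᵢ)/9 − β/2 = 0, so β = Σxᵢyᵢ / (Σxᵢ² + σ²/τ²).
Σxᵢyᵢ = 2·2 + 3·8 + 3·3 = 37; Σxᵢ² = 22; σ²/τ² = 4.5.
β̂_MAP = 37 / (22 + 4.5) = 37/26.5 ≈ 1.396.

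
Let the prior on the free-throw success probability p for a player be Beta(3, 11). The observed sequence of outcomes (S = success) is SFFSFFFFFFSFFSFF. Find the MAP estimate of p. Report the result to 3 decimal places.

Prior: Beta(3, 11).
Data: 4 successes in 16 trials (from the sequence). The binomial likelihood contributes p^4(1−p)^12, so the posterior is Beta(3+4, 11+12) = Beta(7, 23).
For Beta(a, b) with a, b > 1 the mode is (a−1)/(a+b−2) = 6/28 ≈ 0.214.

p̂_MAP = 0.214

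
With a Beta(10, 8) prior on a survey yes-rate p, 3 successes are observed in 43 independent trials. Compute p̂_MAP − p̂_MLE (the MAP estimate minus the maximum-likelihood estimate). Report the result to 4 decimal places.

MAP − MLE = 0.1336

Posterior is Beta(13, 48); MAP = (13−1)/(61−2) = 12/59 ≈ 0.20339.
MLE ignores the prior: p̂_MLE = k/n = 3/43 ≈ 0.06977.
Difference = 12/59 − 3/43 = 339/2537 ≈ 0.1336.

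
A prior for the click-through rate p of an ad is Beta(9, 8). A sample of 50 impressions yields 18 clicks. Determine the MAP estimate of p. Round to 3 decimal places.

Prior: Beta(9, 8).
Data: 18 successes in 50 trials. The binomial likelihood contributes p^18(1−p)^32, so the posterior is Beta(9+18, 8+32) = Beta(27, 40).
For Beta(a, b) with a, b > 1 the mode is (a−1)/(a+b−2) = 26/65 ≈ 0.400.

p̂_MAP = 0.400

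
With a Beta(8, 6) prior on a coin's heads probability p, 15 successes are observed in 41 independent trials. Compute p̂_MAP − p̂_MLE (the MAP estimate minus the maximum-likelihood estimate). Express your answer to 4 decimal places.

MAP − MLE = 0.0492

Posterior is Beta(23, 32); MAP = (23−1)/(55−2) = 22/53 ≈ 0.41509.
MLE ignores the prior: p̂_MLE = k/n = 15/41 ≈ 0.36585.
Difference = 22/53 − 15/41 = 107/2173 ≈ 0.0492.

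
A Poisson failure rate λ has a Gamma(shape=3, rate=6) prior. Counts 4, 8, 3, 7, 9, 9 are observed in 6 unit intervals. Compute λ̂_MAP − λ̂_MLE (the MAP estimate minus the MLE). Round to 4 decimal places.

MAP − MLE = -3.1667

Σxᵢ = 40. Posterior is Gamma(43, 12); MAP = (43−1)/12 = 42/12 ≈ 3.50000.
MLE = x̄ = 40/6 ≈ 6.66667.
Difference = 42/12 − 40/6 = -19/6 ≈ -3.1667.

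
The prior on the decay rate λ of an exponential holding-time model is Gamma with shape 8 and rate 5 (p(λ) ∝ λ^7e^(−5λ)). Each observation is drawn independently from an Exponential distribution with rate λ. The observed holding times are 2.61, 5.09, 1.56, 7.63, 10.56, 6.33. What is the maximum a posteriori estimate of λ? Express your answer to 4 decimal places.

The Exponential(rate=λ) likelihood is ∝ λ^n e^(−λΣtᵢ). Here n = 6 and Σtᵢ = 2.61 + 5.09 + 1.56 + 7.63 + 10.56 + 6.33 = 33.78.
Posterior ∝ λ^7e^(−5λ) · λ^6e^(−33.78λ) = λ^13e^(−38.78λ), i.e. Gamma(14, 38.78).
Mode = (a−1)/b = 13/38.78 ≈ 0.3352.

λ̂_MAP = 0.3352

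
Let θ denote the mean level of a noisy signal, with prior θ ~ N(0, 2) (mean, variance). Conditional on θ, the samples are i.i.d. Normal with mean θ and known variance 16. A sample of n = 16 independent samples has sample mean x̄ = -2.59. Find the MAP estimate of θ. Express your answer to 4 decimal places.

θ̂_MAP = -1.7267

n = 16, x̄ = -2.59.
For a Normal prior and Normal likelihood with known variance, the posterior is Normal; its mode equals its mean, the precision-weighted average.
Prior precision 1/σ₀² = 1/2 = 0.5; data precision n/σ² = 16/16 = 1.
θ̂ = (0.5·0 + 1·(-2.59)) / (0.5 + 1) = (-2.59)/1.5 = -259/150 ≈ -1.7267.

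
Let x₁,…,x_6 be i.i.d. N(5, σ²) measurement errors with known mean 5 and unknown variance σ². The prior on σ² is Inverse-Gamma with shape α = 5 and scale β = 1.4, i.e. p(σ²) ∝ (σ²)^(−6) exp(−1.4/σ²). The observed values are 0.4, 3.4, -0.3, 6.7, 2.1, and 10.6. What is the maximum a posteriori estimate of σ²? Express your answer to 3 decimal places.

Sum of squared deviations about the known mean: SS = (0.4−5)² + (3.4−5)² + (-0.3−5)² + (6.7−5)² + (2.1−5)² + (10.6−5)² = 94.47.
The Normal likelihood contributes (σ²)^(−n/2) exp(−SS/(2σ²)), so the posterior is Inverse-Gamma(α + n/2, β + SS/2) = Inverse-Gamma(8, 48.635).
The mode of Inverse-Gamma(a, b) is b/(a+1) = 48.635/9 ≈ 5.404.

σ̂²_MAP = 5.404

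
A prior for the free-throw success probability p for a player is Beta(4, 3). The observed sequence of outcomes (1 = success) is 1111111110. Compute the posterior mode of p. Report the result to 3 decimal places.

p̂_MAP = 0.800

Prior: Beta(4, 3).
Data: 9 successes in 10 trials (from the sequence). The binomial likelihood contributes p^9(1−p)^1, so the posterior is Beta(4+9, 3+1) = Beta(13, 4).
For Beta(a, b) with a, b > 1 the mode is (a−1)/(a+b−2) = 12/15 ≈ 0.800.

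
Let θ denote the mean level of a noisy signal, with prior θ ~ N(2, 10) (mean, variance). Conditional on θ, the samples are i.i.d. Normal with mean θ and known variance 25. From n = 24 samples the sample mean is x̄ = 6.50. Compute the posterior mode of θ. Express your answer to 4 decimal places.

n = 24, x̄ = 6.50.
For a Normal prior and Normal likelihood with known variance, the posterior is Normal; its mode equals its mean, the precision-weighted average.
Prior precision 1/σ₀² = 1/10 = 0.1; data precision n/σ² = 24/25 = 0.96.
θ̂ = (0.1·2 + 0.96·6.5) / (0.1 + 0.96) = 6.44/1.06 = 322/53 ≈ 6.0755.

θ̂_MAP = 6.0755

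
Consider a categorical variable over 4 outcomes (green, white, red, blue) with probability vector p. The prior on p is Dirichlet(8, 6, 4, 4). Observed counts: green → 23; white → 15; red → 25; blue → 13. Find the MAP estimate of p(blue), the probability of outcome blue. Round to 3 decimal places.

The posterior is Dirichlet(αᵢ + nᵢ) = Dirichlet(31, 21, 29, 17).
For a Dirichlet(a₁,…,a_K) with all aᵢ > 1, the mode has j-th component (aⱼ − 1)/(Σaᵢ − K).
Here Σaᵢ = 98 and K = 4, so p(blue) = (17 − 1)/(98 − 4) = 16/94 ≈ 0.170.

MAP estimate of p(blue) = 0.170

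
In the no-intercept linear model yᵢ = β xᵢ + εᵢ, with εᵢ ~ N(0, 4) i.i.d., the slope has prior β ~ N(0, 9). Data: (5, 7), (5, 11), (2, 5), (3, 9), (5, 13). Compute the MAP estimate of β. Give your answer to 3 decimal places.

β̂_MAP = 2.171

log p(β | y) = −Σ(yᵢ − βxᵢ)²/(2·4) − β²/(2·9) + const.
Setting the derivative to zero: Σxᵢ(yᵢ − βxᵢ)/4 − β/9 = 0, so β = Σxᵢyᵢ / (Σxᵢ² + σ²/τ²).
Σxᵢyᵢ = 5·7 + 5·11 + 2·5 + 3·9 + 5·13 = 192; Σxᵢ² = 88; σ²/τ² = 4/9.
β̂_MAP = 192 / (88 + 4/9) = 192/(796/9) = 432/199 ≈ 2.171.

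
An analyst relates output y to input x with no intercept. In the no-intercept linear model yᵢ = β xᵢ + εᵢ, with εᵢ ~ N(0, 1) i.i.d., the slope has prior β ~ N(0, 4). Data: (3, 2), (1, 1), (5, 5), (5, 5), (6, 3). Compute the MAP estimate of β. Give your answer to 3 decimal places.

β̂_MAP = 0.779

log p(β | y) = −Σ(yᵢ − βxᵢ)²/(2·1) − β²/(2·4) + const.
Setting the derivative to zero: Σxᵢ(yᵢ − βxᵢ)/1 − β/4 = 0, so β = Σxᵢyᵢ / (Σxᵢ² + σ²/τ²).
Σxᵢyᵢ = 3·2 + 1·1 + 5·5 + 5·5 + 6·3 = 75; Σxᵢ² = 96; σ²/τ² = 0.25.
β̂_MAP = 75 / (96 + 0.25) = 75/96.25 ≈ 0.779.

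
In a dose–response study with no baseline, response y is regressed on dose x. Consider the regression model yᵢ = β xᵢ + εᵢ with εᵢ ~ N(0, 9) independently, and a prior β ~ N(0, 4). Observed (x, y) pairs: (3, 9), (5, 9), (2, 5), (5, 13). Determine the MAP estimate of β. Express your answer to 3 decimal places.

log p(β | y) = −Σ(yᵢ − βxᵢ)²/(2·9) − β²/(2·4) + const.
Setting the derivative to zero: Σxᵢ(yᵢ − βxᵢ)/9 − β/4 = 0, so β = Σxᵢyᵢ / (Σxᵢ² + σ²/τ²).
Σxᵢyᵢ = 3·9 + 5·9 + 2·5 + 5·13 = 147; Σxᵢ² = 63; σ²/τ² = 2.25.
β̂_MAP = 147 / (63 + 2.25) = 147/65.25 ≈ 2.253.

β̂_MAP = 2.253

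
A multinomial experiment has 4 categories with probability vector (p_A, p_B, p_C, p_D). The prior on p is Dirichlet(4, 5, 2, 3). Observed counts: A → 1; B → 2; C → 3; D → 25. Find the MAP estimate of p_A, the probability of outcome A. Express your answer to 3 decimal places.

MAP estimate of p_A = 0.098

The posterior is Dirichlet(αᵢ + nᵢ) = Dirichlet(5, 7, 5, 28).
For a Dirichlet(a₁,…,a_K) with all aᵢ > 1, the mode has j-th component (aⱼ − 1)/(Σaᵢ − K).
Here Σaᵢ = 45 and K = 4, so p_A = (5 − 1)/(45 − 4) = 4/41 ≈ 0.098.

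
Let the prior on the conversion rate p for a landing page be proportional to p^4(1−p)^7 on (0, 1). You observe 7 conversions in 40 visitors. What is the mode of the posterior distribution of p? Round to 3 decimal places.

The prior density ∝ p^4(1−p)^7 is the kernel of Beta(5, 8).
Data: 7 successes in 40 trials. The binomial likelihood contributes p^7(1−p)^33, so the posterior is Beta(5+7, 8+33) = Beta(12, 41).
For Beta(a, b) with a, b > 1 the mode is (a−1)/(a+b−2) = 11/51 ≈ 0.216.

p̂_MAP = 0.216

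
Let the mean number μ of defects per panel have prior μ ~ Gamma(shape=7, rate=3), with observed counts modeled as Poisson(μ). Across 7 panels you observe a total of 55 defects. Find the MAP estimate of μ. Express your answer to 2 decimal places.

Σxᵢ = 55, n = 7.
Posterior ∝ μ^6e^(−3μ) · μ^55e^(−7μ) = μ^61e^(−10μ), i.e. Gamma(shape=62, rate=10).
The mode of a Gamma(a, b) with a ≥ 1 (shape–rate) is (a−1)/b = 61/10 ≈ 6.10.

μ̂_MAP = 6.10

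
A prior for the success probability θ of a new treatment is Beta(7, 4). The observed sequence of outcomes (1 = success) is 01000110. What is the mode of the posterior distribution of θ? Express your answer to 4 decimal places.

Prior: Beta(7, 4).
Data: 3 successes in 8 trials (from the sequence). The binomial likelihood contributes θ^3(1−θ)^5, so the posterior is Beta(7+3, 4+5) = Beta(10, 9).
For Beta(a, b) with a, b > 1 the mode is (a−1)/(a+b−2) = 9/17 ≈ 0.5294.

θ̂_MAP = 0.5294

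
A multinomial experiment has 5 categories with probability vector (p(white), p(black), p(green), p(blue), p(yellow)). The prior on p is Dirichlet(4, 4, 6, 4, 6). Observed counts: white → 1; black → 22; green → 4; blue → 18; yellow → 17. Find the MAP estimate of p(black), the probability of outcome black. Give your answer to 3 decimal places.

MAP estimate of p(black) = 0.309

The posterior is Dirichlet(αᵢ + nᵢ) = Dirichlet(5, 26, 10, 22, 23).
For a Dirichlet(a₁,…,a_K) with all aᵢ > 1, the mode has j-th component (aⱼ − 1)/(Σaᵢ − K).
Here Σaᵢ = 86 and K = 5, so p(black) = (26 − 1)/(86 − 5) = 25/81 ≈ 0.309.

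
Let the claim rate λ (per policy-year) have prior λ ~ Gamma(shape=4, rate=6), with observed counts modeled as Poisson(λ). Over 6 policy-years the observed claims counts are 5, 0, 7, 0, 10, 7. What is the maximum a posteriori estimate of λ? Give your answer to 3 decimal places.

λ̂_MAP = 2.667

Σxᵢ = 5+0+7+0+10+7 = 29, with n = 6.
Posterior ∝ λ^3e^(−6λ) · λ^29e^(−6λ) = λ^32e^(−12λ), i.e. Gamma(shape=33, rate=12).
The mode of a Gamma(a, b) with a ≥ 1 (shape–rate) is (a−1)/b = 32/12 ≈ 2.667.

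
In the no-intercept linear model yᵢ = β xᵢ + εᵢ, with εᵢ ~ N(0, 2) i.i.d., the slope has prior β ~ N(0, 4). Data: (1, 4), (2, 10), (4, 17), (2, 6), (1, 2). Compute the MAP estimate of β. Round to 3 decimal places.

β̂_MAP = 4.000

log p(β | y) = −Σ(yᵢ − βxᵢ)²/(2·2) − β²/(2·4) + const.
Setting the derivative to zero: Σxᵢ(yᵢ − βxᵢ)/2 − β/4 = 0, so β = Σxᵢyᵢ / (Σxᵢ² + σ²/τ²).
Σxᵢyᵢ = 1·4 + 2·10 + 4·17 + 2·6 + 1·2 = 106; Σxᵢ² = 26; σ²/τ² = 0.5.
β̂_MAP = 106 / (26 + 0.5) = 106/26.5 ≈ 4.000.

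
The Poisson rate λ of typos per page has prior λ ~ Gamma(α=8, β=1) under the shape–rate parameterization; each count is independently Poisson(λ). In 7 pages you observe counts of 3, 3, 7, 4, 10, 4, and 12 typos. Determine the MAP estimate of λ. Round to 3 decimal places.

Σxᵢ = 3+3+7+4+10+4+12 = 43, with n = 7.
Posterior ∝ λ^7e^(−1λ) · λ^43e^(−7λ) = λ^50e^(−8λ), i.e. Gamma(shape=51, rate=8).
The mode of a Gamma(a, b) with a ≥ 1 (shape–rate) is (a−1)/b = 50/8 ≈ 6.250.

λ̂_MAP = 6.250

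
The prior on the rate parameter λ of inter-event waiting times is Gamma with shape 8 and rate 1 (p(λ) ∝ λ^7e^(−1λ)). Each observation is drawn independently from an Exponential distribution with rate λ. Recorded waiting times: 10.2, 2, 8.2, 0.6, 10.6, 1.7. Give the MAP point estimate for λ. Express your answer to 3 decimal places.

The Exponential(rate=λ) likelihood is ∝ λ^n e^(−λΣtᵢ). Here n = 6 and Σtᵢ = 10.2 + 2 + 8.2 + 0.6 + 10.6 + 1.7 = 33.3.
Posterior ∝ λ^7e^(−1λ) · λ^6e^(−33.3λ) = λ^13e^(−34.3λ), i.e. Gamma(14, 34.3).
Mode = (a−1)/b = 13/34.3 ≈ 0.379.

λ̂_MAP = 0.379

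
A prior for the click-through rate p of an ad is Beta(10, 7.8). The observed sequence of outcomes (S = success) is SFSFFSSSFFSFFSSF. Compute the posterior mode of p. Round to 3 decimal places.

p̂_MAP = 0.535

Prior: Beta(10, 7.8).
Data: 8 successes in 16 trials (from the sequence). The binomial likelihood contributes p^8(1−p)^8, so the posterior is Beta(10+8, 7.8+8) = Beta(18, 15.8).
For Beta(a, b) with a, b > 1 the mode is (a−1)/(a+b−2) = 17/31.8 ≈ 0.535.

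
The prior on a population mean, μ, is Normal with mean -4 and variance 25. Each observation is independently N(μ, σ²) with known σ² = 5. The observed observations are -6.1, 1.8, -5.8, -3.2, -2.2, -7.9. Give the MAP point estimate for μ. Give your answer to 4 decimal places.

n = 6; x̄ = ((-6.1) + 1.8 + (-5.8) + (-3.2) + (-2.2) + (-7.9))/6 = -23.4/6 = -3.9.
For a Normal prior and Normal likelihood with known variance, the posterior is Normal; its mode equals its mean, the precision-weighted average.
Prior precision 1/σ₀² = 1/25 = 0.04; data precision n/σ² = 6/5 = 1.2.
μ̂ = (0.04·(-4) + 1.2·(-3.9)) / (0.04 + 1.2) = (-4.84)/1.24 = -121/31 ≈ -3.9032.

μ̂_MAP = -3.9032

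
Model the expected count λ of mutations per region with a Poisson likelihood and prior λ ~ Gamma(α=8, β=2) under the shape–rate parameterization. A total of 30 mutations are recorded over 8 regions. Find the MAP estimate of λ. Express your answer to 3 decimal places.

λ̂_MAP = 3.700

Σxᵢ = 30, n = 8.
Posterior ∝ λ^7e^(−2λ) · λ^30e^(−8λ) = λ^37e^(−10λ), i.e. Gamma(shape=38, rate=10).
The mode of a Gamma(a, b) with a ≥ 1 (shape–rate) is (a−1)/b = 37/10 ≈ 3.700.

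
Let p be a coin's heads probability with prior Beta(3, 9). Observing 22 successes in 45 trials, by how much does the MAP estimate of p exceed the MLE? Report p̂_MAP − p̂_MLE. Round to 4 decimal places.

MAP − MLE = -0.0525

Posterior is Beta(25, 32); MAP = (25−1)/(57−2) = 24/55 ≈ 0.43636.
MLE ignores the prior: p̂_MLE = k/n = 22/45 ≈ 0.48889.
Difference = 24/55 − 22/45 = -26/495 ≈ -0.0525.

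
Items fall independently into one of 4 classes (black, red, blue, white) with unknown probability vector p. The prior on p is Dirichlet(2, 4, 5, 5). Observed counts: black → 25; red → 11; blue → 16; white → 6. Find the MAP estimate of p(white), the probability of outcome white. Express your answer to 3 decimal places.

The posterior is Dirichlet(αᵢ + nᵢ) = Dirichlet(27, 15, 21, 11).
For a Dirichlet(a₁,…,a_K) with all aᵢ > 1, the mode has j-th component (aⱼ − 1)/(Σaᵢ − K).
Here Σaᵢ = 74 and K = 4, so p(white) = (11 − 1)/(74 − 4) = 10/70 ≈ 0.143.

MAP estimate of p(white) = 0.143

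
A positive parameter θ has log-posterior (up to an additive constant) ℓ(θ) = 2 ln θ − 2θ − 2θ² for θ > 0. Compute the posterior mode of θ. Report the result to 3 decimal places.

ℓ'(θ) = 2/θ − 2 − 4θ. Setting this to zero and multiplying by θ: 4θ² + 2θ − 2 = 0.
θ = (−2 + √(2² + 4·4·2)) / (2·4) = (−2 + √36) / 8 = (−2 + 6)/8 = 1/2.
ℓ''(θ) = −2/θ² − 4 < 0, confirming a maximum.

θ̂_MAP = 0.500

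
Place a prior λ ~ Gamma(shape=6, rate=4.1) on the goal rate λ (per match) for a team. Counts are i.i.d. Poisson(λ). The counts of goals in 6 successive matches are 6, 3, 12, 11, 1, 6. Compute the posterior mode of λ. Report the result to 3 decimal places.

Σxᵢ = 6+3+12+11+1+6 = 39, with n = 6.
Posterior ∝ λ^5e^(−4.1λ) · λ^39e^(−6λ) = λ^44e^(−10.1λ), i.e. Gamma(shape=45, rate=10.1).
The mode of a Gamma(a, b) with a ≥ 1 (shape–rate) is (a−1)/b = 44/10.1 ≈ 4.356.

λ̂_MAP = 4.356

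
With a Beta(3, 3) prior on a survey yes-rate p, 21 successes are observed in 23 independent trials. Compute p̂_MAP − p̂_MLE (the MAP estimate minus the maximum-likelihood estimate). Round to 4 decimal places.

MAP − MLE = -0.0612

Posterior is Beta(24, 5); MAP = (24−1)/(29−2) = 23/27 ≈ 0.85185.
MLE ignores the prior: p̂_MLE = k/n = 21/23 ≈ 0.91304.
Difference = 23/27 − 21/23 = -38/621 ≈ -0.0612.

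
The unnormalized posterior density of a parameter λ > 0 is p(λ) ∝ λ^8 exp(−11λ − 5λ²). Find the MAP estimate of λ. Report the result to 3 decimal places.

λ̂_MAP = 0.500

ℓ'(λ) = 8/λ − 11 − 10λ. Setting this to zero and multiplying by λ: 10λ² + 11λ − 8 = 0.
λ = (−11 + √(11² + 4·10·8)) / (2·10) = (−11 + √441) / 20 = (−11 + 21)/20 = 1/2.
ℓ''(λ) = −8/λ² − 10 < 0, confirming a maximum.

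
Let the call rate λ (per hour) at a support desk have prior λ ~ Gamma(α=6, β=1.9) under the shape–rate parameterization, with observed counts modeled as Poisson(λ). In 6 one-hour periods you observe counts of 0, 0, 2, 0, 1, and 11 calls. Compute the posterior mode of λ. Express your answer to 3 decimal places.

λ̂_MAP = 2.405

Σxᵢ = 0+0+2+0+1+11 = 14, with n = 6.
Posterior ∝ λ^5e^(−1.9λ) · λ^14e^(−6λ) = λ^19e^(−7.9λ), i.e. Gamma(shape=20, rate=7.9).
The mode of a Gamma(a, b) with a ≥ 1 (shape–rate) is (a−1)/b = 19/7.9 ≈ 2.405.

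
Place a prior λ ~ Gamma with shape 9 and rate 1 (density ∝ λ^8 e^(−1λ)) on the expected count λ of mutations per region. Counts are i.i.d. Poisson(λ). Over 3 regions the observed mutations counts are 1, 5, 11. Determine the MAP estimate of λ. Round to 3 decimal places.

Σxᵢ = 1+5+11 = 17, with n = 3.
Posterior ∝ λ^8e^(−1λ) · λ^17e^(−3λ) = λ^25e^(−4λ), i.e. Gamma(shape=26, rate=4).
The mode of a Gamma(a, b) with a ≥ 1 (shape–rate) is (a−1)/b = 25/4 ≈ 6.250.

λ̂_MAP = 6.250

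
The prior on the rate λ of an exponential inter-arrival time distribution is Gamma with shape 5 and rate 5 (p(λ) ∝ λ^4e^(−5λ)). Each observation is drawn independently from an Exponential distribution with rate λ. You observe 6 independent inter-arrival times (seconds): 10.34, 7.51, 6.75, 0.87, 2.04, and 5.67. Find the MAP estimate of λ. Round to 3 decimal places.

The Exponential(rate=λ) likelihood is ∝ λ^n e^(−λΣtᵢ). Here n = 6 and Σtᵢ = 10.34 + 7.51 + 6.75 + 0.87 + 2.04 + 5.67 = 33.18.
Posterior ∝ λ^4e^(−5λ) · λ^6e^(−33.18λ) = λ^10e^(−38.18λ), i.e. Gamma(11, 38.18).
Mode = (a−1)/b = 10/38.18 ≈ 0.262.

λ̂_MAP = 0.262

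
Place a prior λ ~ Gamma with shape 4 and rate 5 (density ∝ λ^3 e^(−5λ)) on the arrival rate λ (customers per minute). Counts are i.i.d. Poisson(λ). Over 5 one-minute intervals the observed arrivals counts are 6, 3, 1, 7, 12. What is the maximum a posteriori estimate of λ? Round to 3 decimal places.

λ̂_MAP = 3.200

Σxᵢ = 6+3+1+7+12 = 29, with n = 5.
Posterior ∝ λ^3e^(−5λ) · λ^29e^(−5λ) = λ^32e^(−10λ), i.e. Gamma(shape=33, rate=10).
The mode of a Gamma(a, b) with a ≥ 1 (shape–rate) is (a−1)/b = 32/10 ≈ 3.200.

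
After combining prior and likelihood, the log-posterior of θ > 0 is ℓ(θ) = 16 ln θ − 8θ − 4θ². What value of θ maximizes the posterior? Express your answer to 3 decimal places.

ℓ'(θ) = 16/θ − 8 − 8θ. Setting this to zero and multiplying by θ: 8θ² + 8θ − 16 = 0.
θ = (−8 + √(8² + 4·8·16)) / (2·8) = (−8 + √576) / 16 = (−8 + 24)/16 = 1.
ℓ''(θ) = −16/θ² − 8 < 0, confirming a maximum.

θ̂_MAP = 1.000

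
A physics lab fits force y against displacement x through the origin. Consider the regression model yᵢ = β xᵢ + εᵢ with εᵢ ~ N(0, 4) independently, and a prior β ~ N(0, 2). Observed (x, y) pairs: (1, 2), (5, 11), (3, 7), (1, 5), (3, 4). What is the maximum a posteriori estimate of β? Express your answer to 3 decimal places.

β̂_MAP = 2.021

log p(β | y) = −Σ(yᵢ − βxᵢ)²/(2·4) − β²/(2·2) + const.
Setting the derivative to zero: Σxᵢ(yᵢ − βxᵢ)/4 − β/2 = 0, so β = Σxᵢyᵢ / (Σxᵢ² + σ²/τ²).
Σxᵢyᵢ = 1·2 + 5·11 + 3·7 + 1·5 + 3·4 = 95; Σxᵢ² = 45; σ²/τ² = 2.
β̂_MAP = 95 / (45 + 2) = 95/47 ≈ 2.021.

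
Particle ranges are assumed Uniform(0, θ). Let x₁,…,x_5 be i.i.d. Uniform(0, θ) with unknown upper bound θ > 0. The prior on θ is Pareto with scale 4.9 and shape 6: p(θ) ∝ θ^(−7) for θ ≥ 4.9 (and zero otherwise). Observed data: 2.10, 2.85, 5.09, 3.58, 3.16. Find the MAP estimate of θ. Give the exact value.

The Uniform(0, θ) likelihood is θ^(−n) for θ ≥ max(xᵢ), zero otherwise. Here max(xᵢ) = 5.09.
Posterior ∝ θ^(−7) · θ^(−5) = θ^(−12) on θ ≥ max(4.9, 5.09) = 5.09.
This density is strictly decreasing in θ, so the posterior mode lies at the lower boundary of the support.

θ̂_MAP = 5.09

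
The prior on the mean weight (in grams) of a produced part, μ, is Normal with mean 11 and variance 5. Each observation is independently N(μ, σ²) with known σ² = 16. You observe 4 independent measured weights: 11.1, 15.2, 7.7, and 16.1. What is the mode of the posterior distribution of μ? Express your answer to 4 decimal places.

μ̂_MAP = 11.8472

n = 4; x̄ = (11.1 + 15.2 + 7.7 + 16.1)/4 = 50.1/4 = 12.525.
For a Normal prior and Normal likelihood with known variance, the posterior is Normal; its mode equals its mean, the precision-weighted average.
Prior precision 1/σ₀² = 1/5 = 0.2; data precision n/σ² = 4/16 = 0.25.
μ̂ = (0.2·11 + 0.25·12.525) / (0.2 + 0.25) = 5.33125/0.45 = 853/72 ≈ 11.8472.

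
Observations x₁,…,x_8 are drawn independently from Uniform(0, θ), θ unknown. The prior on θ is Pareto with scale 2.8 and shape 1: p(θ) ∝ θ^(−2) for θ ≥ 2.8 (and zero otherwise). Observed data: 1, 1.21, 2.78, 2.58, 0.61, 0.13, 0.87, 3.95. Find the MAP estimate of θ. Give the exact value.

θ̂_MAP = 3.95

The Uniform(0, θ) likelihood is θ^(−n) for θ ≥ max(xᵢ), zero otherwise. Here max(xᵢ) = 3.95.
Posterior ∝ θ^(−2) · θ^(−8) = θ^(−10) on θ ≥ max(2.8, 3.95) = 3.95.
This density is strictly decreasing in θ, so the posterior mode lies at the lower boundary of the support.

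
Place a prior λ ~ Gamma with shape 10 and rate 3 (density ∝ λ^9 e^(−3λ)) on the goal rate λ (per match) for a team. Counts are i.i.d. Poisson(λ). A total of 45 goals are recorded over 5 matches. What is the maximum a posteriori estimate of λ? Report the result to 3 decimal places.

Σxᵢ = 45, n = 5.
Posterior ∝ λ^9e^(−3λ) · λ^45e^(−5λ) = λ^54e^(−8λ), i.e. Gamma(shape=55, rate=8).
The mode of a Gamma(a, b) with a ≥ 1 (shape–rate) is (a−1)/b = 54/8 ≈ 6.750.

λ̂_MAP = 6.750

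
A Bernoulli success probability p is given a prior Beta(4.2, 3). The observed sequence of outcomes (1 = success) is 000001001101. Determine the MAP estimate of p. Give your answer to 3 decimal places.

p̂_MAP = 0.419

Prior: Beta(4.2, 3).
Data: 4 successes in 12 trials (from the sequence). The binomial likelihood contributes p^4(1−p)^8, so the posterior is Beta(4.2+4, 3+8) = Beta(8.2, 11).
For Beta(a, b) with a, b > 1 the mode is (a−1)/(a+b−2) = 7.2/17.2 ≈ 0.419.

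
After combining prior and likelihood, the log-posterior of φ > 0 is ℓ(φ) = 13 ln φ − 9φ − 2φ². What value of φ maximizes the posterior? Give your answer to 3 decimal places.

ℓ'(φ) = 13/φ − 9 − 4φ. Setting this to zero and multiplying by φ: 4φ² + 9φ − 13 = 0.
φ = (−9 + √(9² + 4·4·13)) / (2·4) = (−9 + √289) / 8 = (−9 + 17)/8 = 1.
ℓ''(φ) = −13/φ² − 4 < 0, confirming a maximum.

φ̂_MAP = 1.000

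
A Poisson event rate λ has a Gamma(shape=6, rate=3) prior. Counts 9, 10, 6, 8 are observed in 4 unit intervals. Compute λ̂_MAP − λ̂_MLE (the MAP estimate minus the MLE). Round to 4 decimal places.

Σxᵢ = 33. Posterior is Gamma(39, 7); MAP = (39−1)/7 = 38/7 ≈ 5.42857.
MLE = x̄ = 33/4 ≈ 8.25000.
Difference = 38/7 − 33/4 = -79/28 ≈ -2.8214.

MAP − MLE = -2.8214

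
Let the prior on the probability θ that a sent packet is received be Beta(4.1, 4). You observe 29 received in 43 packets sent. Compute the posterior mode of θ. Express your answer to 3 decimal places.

Prior: Beta(4.1, 4).
Data: 29 successes in 43 trials. The binomial likelihood contributes θ^29(1−θ)^14, so the posterior is Beta(4.1+29, 4+14) = Beta(33.1, 18).
For Beta(a, b) with a, b > 1 the mode is (a−1)/(a+b−2) = 32.1/49.1 ≈ 0.654.

θ̂_MAP = 0.654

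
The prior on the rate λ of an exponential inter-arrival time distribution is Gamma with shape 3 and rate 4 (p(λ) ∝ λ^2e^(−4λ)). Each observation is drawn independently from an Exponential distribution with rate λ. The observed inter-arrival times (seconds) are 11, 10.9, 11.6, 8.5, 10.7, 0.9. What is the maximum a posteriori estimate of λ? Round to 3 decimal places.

λ̂_MAP = 0.139

The Exponential(rate=λ) likelihood is ∝ λ^n e^(−λΣtᵢ). Here n = 6 and Σtᵢ = 11 + 10.9 + 11.6 + 8.5 + 10.7 + 0.9 = 53.6.
Posterior ∝ λ^2e^(−4λ) · λ^6e^(−53.6λ) = λ^8e^(−57.6λ), i.e. Gamma(9, 57.6).
Mode = (a−1)/b = 8/57.6 ≈ 0.139.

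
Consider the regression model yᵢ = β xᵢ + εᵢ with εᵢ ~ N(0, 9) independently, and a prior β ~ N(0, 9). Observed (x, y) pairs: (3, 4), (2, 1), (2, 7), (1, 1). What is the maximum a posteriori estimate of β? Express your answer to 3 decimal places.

β̂_MAP = 1.526

log p(β | y) = −Σ(yᵢ − βxᵢ)²/(2·9) − β²/(2·9) + const.
Setting the derivative to zero: Σxᵢ(yᵢ − βxᵢ)/9 − β/9 = 0, so β = Σxᵢyᵢ / (Σxᵢ² + σ²/τ²).
Σxᵢyᵢ = 3·4 + 2·1 + 2·7 + 1·1 = 29; Σxᵢ² = 18; σ²/τ² = 1.
β̂_MAP = 29 / (18 + 1) = 29/19 ≈ 1.526.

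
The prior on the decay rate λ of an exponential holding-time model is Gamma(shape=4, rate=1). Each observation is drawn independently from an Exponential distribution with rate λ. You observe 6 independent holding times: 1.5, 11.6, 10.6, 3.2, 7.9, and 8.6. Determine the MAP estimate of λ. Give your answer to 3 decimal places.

The Exponential(rate=λ) likelihood is ∝ λ^n e^(−λΣtᵢ). Here n = 6 and Σtᵢ = 1.5 + 11.6 + 10.6 + 3.2 + 7.9 + 8.6 = 43.4.
Posterior ∝ λ^3e^(−1λ) · λ^6e^(−43.4λ) = λ^9e^(−44.4λ), i.e. Gamma(10, 44.4).
Mode = (a−1)/b = 9/44.4 ≈ 0.203.

λ̂_MAP = 0.203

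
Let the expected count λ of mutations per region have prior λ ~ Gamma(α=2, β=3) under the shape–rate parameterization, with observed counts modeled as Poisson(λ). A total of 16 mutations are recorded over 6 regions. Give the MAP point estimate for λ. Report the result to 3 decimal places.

λ̂_MAP = 1.889

Σxᵢ = 16, n = 6.
Posterior ∝ λe^(−3λ) · λ^16e^(−6λ) = λ^17e^(−9λ), i.e. Gamma(shape=18, rate=9).
The mode of a Gamma(a, b) with a ≥ 1 (shape–rate) is (a−1)/b = 17/9 ≈ 1.889.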